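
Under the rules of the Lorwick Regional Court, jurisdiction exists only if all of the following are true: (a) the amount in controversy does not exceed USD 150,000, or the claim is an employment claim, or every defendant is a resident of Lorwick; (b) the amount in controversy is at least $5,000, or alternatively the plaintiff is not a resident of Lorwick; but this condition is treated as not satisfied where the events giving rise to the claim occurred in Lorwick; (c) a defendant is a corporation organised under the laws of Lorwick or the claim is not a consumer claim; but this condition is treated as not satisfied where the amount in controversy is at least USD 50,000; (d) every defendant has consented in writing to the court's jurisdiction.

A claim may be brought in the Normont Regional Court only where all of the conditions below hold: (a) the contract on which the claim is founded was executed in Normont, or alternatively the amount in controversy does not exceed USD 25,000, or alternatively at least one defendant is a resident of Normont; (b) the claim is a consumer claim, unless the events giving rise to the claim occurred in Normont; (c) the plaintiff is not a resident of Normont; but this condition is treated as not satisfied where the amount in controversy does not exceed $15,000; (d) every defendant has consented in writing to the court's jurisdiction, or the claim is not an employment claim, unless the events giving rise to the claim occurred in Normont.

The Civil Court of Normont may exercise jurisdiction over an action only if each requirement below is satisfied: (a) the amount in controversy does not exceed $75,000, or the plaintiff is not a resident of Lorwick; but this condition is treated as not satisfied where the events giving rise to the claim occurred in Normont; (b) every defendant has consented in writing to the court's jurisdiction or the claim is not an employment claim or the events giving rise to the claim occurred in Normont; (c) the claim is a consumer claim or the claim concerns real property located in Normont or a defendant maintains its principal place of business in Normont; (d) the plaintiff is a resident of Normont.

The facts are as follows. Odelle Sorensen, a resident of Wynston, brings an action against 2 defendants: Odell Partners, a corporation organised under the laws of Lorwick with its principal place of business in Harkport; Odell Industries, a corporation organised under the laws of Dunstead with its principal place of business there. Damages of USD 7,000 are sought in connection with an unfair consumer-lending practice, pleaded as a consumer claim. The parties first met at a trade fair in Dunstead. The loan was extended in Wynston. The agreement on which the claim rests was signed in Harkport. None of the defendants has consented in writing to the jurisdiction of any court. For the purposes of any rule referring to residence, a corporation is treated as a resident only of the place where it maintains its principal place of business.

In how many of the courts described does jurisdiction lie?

0

The Lorwick Regional Court:
  (a) The amount in controversy is 7,000 dollars, within the $150,000 ceiling — that alternative is enough. Met.
  (b) The amount in controversy is USD 7,000, which meets the 5,000 dollars floor, which satisfies one of the alternatives. The exception is not triggered, since the operative events occurred in Wynston, not Lorwick. Satisfied.
  (c) Odell Partners is organised under the laws of Lorwick — that alternative is enough. And the carve-out is inapplicable — the amount in controversy is $7,000, below the 50,000 dollars floor. Met.
  (d) No such written consent has been filed. Not satisfied.
  → At least one condition fails; no jurisdiction.
The Normont Regional Court:
  (a) The amount in controversy is 7,000 dollars, within the USD 25,000 ceiling, so this disjunct is met. Condition met.
  (b) The claim is a consumer claim. Satisfied.
  (c) The plaintiff resides in Wynston, which is not Normont. However, the amount in controversy is USD 7,000, within the 15,000 dollars ceiling, which falls within the stated exception and so defeats the condition. Condition not met.
  (d) The claim is a consumer claim, not an employment claim — that alternative is enough. Satisfied.
  → Not every requirement is met — no jurisdiction.
The Civil Court of Normont:
  (a) The amount in controversy is 7,000 dollars, within the USD 75,000 ceiling, so this disjunct is met. The carve-out does not apply: the operative events occurred in Wynston, not Normont. Condition met.
  (b) The claim is a consumer claim, not an employment claim — that alternative is enough. Satisfied.
  (c) The claim is a consumer claim — that alternative is enough. Condition met.
  (d) The plaintiff resides in Wynston, not Normont. Not satisfied.
  → At least one condition fails; no jurisdiction.
No court satisfies all of its conditions.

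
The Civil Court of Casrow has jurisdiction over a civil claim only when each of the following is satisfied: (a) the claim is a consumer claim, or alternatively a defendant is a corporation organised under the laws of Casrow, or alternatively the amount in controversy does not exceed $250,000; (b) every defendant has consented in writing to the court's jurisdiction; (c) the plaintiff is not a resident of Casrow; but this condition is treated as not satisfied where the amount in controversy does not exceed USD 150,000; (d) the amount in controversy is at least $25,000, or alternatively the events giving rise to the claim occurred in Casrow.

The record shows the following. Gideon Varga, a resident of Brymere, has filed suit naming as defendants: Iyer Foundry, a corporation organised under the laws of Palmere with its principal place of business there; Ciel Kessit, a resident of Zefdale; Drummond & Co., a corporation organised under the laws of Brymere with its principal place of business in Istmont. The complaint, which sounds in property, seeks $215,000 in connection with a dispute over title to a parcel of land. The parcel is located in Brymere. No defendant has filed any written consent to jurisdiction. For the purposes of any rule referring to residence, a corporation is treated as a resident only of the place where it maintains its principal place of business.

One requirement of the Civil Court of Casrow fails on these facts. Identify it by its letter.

The Civil Court of Casrow:
  (a) The amount in controversy is 215,000 dollars, within the $250,000 ceiling, so this disjunct is met. Met.
  (b) No such written consent has been filed. Fails.
  (c) The plaintiff resides in Brymere, which is not Casrow. And the carve-out is inapplicable — the amount in controversy is 215,000 dollars, above the 150,000 dollars ceiling. Met.
  (d) The amount in controversy is $215,000, which meets the $25,000 floor, so this disjunct is met. Met.
Only condition (b) fails.

(b)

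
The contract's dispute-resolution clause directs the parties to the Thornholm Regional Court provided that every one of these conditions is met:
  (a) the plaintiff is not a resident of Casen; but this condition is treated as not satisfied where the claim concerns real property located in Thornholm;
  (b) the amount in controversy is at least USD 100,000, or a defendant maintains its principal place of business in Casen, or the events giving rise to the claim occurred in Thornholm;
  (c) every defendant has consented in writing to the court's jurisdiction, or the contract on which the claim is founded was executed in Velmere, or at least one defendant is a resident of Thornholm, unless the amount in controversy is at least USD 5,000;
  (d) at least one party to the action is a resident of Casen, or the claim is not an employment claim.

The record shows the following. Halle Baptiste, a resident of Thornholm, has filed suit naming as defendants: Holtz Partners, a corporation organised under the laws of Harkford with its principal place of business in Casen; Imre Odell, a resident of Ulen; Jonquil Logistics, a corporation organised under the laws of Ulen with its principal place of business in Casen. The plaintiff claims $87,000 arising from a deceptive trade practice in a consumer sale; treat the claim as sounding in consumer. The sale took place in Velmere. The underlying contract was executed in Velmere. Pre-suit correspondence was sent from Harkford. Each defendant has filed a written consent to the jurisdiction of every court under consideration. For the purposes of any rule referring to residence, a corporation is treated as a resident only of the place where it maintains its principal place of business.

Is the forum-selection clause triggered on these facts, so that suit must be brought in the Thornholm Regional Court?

Yes

The Thornholm Regional Court:
  (a) The plaintiff resides in Thornholm, which is not Casen. And the carve-out is inapplicable — the claim does not concern real property. Satisfied.
  (b) Holtz Partners has its principal place of business in Casen, so this disjunct is met. Met.
  (c) Every defendant has filed written consent, which satisfies one of the alternatives. Condition met.
  (d) Holtz Partners resides in Casen, which satisfies one of the alternatives. Condition met.
  → Forum clause is triggered.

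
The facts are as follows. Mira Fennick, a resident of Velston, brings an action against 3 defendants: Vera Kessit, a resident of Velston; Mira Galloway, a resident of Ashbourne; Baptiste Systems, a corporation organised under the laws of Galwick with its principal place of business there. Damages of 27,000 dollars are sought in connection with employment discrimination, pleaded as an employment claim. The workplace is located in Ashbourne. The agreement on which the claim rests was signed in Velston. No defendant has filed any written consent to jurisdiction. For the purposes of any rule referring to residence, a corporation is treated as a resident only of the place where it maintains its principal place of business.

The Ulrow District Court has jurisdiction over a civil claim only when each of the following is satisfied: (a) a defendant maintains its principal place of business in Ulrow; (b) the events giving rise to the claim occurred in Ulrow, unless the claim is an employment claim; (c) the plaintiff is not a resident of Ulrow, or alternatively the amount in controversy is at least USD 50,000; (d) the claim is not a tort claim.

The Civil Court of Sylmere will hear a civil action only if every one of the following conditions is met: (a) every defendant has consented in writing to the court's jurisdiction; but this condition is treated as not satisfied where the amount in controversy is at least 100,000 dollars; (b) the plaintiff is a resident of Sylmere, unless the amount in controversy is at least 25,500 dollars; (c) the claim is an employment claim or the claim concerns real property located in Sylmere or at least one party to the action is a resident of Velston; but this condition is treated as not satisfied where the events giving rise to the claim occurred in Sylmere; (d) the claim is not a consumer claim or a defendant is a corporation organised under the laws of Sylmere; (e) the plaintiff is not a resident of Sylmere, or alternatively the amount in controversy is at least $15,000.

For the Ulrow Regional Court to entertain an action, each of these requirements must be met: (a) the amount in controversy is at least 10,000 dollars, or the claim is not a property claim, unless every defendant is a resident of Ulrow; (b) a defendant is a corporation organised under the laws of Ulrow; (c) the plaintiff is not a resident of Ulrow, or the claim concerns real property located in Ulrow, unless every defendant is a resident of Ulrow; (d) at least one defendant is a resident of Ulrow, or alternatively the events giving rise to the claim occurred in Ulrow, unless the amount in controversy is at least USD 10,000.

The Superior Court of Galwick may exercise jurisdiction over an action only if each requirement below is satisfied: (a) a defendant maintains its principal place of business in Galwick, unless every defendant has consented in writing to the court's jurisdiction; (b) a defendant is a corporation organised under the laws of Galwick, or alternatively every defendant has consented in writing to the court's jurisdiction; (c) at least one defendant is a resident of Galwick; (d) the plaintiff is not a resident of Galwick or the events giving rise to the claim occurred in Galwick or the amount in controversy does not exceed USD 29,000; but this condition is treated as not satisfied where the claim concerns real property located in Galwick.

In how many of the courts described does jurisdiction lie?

The Ulrow District Court:
  (a) The corporate defendant(s) have their principal place of business in Galwick, not Ulrow. Fails.
  (b) The operative events occurred in Ashbourne, not Ulrow. But the claim is an employment claim, and the 'unless' clause therefore excuses the requirement. Met.
  (c) The plaintiff resides in Velston, which is not Ulrow, so this disjunct is met. Satisfied.
  (d) The claim is an employment claim, not a tort claim. Condition met.
  → Not every requirement is met — no jurisdiction.
The Civil Court of Sylmere:
  (a) No such written consent has been filed. Not met.
  (b) The plaintiff resides in Velston, not Sylmere. The proviso rescues it, though: the amount in controversy is 27,000 dollars, which meets the $25,500 floor. Satisfied.
  (c) The claim is an employment claim, so this disjunct is met. The exception is not triggered, since the operative events occurred in Ashbourne, not Sylmere. Met.
  (d) The claim is an employment claim, not a consumer claim, so this disjunct is met. Satisfied.
  (e) The plaintiff resides in Velston, which is not Sylmere, so one alternative holds. Met.
  → Not every requirement is met — no jurisdiction.
The Ulrow Regional Court:
  (a) The amount in controversy is USD 27,000, which meets the USD 10,000 floor, which satisfies one of the alternatives. Satisfied.
  (b) The corporate defendant(s) are organised in Galwick, not Ulrow. Not satisfied.
  (c) The plaintiff resides in Velston, which is not Ulrow, which satisfies one of the alternatives. Met.
  (d) No defendant resides in Ulrow (they reside in Velston, Ashbourne, Galwick); the operative events occurred in Ashbourne, not Ulrow — none of the alternatives is met. However, the amount in controversy is USD 27,000, which meets the $10,000 floor, so the 'unless' proviso supplies this condition. Condition met.
  → The court lacks jurisdiction.
The Superior Court of Galwick:
  (a) Baptiste Systems has its principal place of business in Galwick. Satisfied.
  (b) Baptiste Systems is organised under the laws of Galwick, which satisfies one of the alternatives. Condition met.
  (c) Baptiste Systems resides in Galwick. Condition met.
  (d) The plaintiff resides in Velston, which is not Galwick, so this disjunct is met. The carve-out does not apply: the claim does not concern real property. Condition met.
  → All conditions met; jurisdiction exists.
Courts with jurisdiction: the Superior Court of Galwick — 1 in total.

1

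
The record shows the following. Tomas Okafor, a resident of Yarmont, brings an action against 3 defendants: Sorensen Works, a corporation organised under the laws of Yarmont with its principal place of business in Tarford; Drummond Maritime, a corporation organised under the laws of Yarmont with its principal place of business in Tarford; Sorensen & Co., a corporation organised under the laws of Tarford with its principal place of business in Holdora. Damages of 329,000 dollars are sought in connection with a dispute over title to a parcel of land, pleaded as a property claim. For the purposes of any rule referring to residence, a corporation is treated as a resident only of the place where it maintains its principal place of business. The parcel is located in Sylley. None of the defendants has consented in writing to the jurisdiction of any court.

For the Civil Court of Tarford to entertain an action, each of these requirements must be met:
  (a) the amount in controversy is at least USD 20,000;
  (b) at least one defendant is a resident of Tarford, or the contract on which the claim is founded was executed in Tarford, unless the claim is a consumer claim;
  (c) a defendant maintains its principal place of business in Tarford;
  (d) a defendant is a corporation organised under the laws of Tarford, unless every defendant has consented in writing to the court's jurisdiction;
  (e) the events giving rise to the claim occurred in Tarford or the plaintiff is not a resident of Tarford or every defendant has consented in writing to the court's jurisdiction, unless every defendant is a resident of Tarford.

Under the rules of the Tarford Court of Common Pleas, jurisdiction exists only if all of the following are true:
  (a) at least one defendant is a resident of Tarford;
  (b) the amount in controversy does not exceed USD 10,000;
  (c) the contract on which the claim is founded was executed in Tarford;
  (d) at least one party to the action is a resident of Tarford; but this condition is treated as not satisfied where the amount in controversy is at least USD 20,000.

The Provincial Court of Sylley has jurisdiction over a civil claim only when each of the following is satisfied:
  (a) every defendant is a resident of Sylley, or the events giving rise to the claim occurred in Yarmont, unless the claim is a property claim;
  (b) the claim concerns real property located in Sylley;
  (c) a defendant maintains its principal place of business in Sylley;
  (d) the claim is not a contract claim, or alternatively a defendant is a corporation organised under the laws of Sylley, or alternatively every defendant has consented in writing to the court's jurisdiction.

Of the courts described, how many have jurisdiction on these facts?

The Civil Court of Tarford:
  (a) The amount in controversy is $329,000, which meets the $20,000 floor. Met.
  (b) Sorensen Works resides in Tarford, so this disjunct is met. Met.
  (c) Sorensen Works has its principal place of business in Tarford. Met.
  (d) Sorensen & Co. is organised under the laws of Tarford. Satisfied.
  (e) The plaintiff resides in Yarmont, which is not Tarford, so this disjunct is met. Condition met.
  → The court has jurisdiction.
The Tarford Court of Common Pleas:
  (a) Sorensen Works resides in Tarford. Met.
  (b) The amount in controversy is $329,000, above the 10,000 dollars ceiling. Not met.
  (c) No contract (and hence no place of execution) is alleged. Not met.
  (d) Sorensen Works resides in Tarford. But the amount in controversy is USD 329,000, which meets the $20,000 floor, triggering the carve-out and defeating this condition. Not satisfied.
  → At least one condition fails; no jurisdiction.
The Provincial Court of Sylley:
  (a) The defendants reside as follows — Sorensen Works in Tarford, Drummond Maritime in Tarford, Sorensen & Co. in Holdora — not all in Sylley; the operative events occurred in Sylley, not Yarmont — no alternative holds. However, the claim is a property claim, so the 'unless' proviso supplies this condition. Met.
  (b) The property lies in Sylley. Condition met.
  (c) The corporate defendant(s) have their principal place of business in Holdora, Tarford, not Sylley. Not satisfied.
  (d) The claim is a property claim, not a contract claim, so this disjunct is met. Condition met.
  → The court lacks jurisdiction.
Courts with jurisdiction: the Civil Court of Tarford — 1 in total.

1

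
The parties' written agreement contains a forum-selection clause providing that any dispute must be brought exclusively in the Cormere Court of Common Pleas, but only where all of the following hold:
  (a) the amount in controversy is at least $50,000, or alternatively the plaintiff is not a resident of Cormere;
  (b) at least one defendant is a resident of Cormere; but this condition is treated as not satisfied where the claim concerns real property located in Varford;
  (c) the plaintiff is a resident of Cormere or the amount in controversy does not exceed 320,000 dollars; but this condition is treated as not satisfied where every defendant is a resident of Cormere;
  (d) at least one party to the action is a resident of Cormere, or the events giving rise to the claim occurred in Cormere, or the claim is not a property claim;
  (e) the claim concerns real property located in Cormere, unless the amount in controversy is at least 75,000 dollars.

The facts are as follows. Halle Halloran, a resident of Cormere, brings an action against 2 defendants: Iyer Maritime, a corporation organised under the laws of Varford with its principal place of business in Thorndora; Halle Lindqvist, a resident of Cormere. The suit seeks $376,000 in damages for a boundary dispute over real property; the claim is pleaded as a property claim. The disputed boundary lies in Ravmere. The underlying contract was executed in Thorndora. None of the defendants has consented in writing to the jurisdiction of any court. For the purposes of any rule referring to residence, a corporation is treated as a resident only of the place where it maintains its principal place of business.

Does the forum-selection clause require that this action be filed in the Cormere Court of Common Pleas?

Yes

The Cormere Court of Common Pleas:
  (a) The amount in controversy is $376,000, which meets the $50,000 floor, so one alternative holds. Met.
  (b) Halle Lindqvist resides in Cormere. The carve-out does not apply: the property lies in Ravmere, not Varford. Met.
  (c) The plaintiff resides in Cormere, so this disjunct is met. And the carve-out is inapplicable — the defendants reside as follows — Iyer Maritime in Thorndora, Halle Lindqvist in Cormere — not all in Cormere. Condition met.
  (d) Halle Halloran resides in Cormere, so this disjunct is met. Satisfied.
  (e) The property lies in Ravmere, not Cormere. The proviso rescues it, though: the amount in controversy is USD 376,000, which meets the USD 75,000 floor. Satisfied.
  → The clause applies.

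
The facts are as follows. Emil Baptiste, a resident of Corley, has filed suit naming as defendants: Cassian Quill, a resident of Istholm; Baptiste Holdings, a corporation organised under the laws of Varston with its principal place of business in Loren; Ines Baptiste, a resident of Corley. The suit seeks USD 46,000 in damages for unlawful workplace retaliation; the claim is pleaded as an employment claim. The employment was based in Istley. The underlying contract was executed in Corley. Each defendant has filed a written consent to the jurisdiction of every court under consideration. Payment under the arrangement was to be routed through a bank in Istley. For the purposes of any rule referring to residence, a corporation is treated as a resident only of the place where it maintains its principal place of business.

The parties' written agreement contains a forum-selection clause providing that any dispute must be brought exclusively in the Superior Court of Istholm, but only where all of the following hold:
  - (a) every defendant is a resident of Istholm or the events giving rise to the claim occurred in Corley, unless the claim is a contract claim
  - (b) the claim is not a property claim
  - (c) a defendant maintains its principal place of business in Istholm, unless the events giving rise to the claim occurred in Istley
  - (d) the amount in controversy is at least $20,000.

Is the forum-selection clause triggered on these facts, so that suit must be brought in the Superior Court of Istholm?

The Superior Court of Istholm:
  (a) The defendants reside as follows — Cassian Quill in Istholm, Baptiste Holdings in Loren, Ines Baptiste in Corley — not all in Istholm; the operative events occurred in Istley, not Corley — every alternative fails. The proviso offers no rescue either, since the claim is an employment claim, not a contract claim. Not met.
  (b) The claim is an employment claim, not a property claim. Met.
  (c) The corporate defendant(s) have their principal place of business in Loren, not Istholm. The proviso rescues it, though: the operative events occurred in Istley. Met.
  (d) The amount in controversy is 46,000 dollars, which meets the 20,000 dollars floor. Condition met.
  → Forum clause is not triggered.

No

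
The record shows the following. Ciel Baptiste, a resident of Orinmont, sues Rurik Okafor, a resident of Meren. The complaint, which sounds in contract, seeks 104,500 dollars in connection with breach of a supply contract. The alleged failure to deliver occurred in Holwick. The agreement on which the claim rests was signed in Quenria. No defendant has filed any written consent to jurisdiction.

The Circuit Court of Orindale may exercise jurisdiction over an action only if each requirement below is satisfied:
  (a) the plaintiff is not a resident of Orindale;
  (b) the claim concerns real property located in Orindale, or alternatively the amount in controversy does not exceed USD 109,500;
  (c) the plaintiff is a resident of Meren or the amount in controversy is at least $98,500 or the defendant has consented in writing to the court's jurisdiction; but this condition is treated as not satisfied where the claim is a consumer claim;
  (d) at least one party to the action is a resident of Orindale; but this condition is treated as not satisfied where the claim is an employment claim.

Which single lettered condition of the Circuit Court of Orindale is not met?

(d)

The Circuit Court of Orindale:
  (a) The plaintiff resides in Orinmont, which is not Orindale. Met.
  (b) The amount in controversy is $104,500, within the $109,500 ceiling, so this disjunct is met. Met.
  (c) The amount in controversy is USD 104,500, which meets the USD 98,500 floor, which satisfies one of the alternatives. The carve-out does not apply: the claim is a contract claim, not a consumer claim. Met.
  (d) No party resides in Orindale. Condition not met.
Only condition (d) fails.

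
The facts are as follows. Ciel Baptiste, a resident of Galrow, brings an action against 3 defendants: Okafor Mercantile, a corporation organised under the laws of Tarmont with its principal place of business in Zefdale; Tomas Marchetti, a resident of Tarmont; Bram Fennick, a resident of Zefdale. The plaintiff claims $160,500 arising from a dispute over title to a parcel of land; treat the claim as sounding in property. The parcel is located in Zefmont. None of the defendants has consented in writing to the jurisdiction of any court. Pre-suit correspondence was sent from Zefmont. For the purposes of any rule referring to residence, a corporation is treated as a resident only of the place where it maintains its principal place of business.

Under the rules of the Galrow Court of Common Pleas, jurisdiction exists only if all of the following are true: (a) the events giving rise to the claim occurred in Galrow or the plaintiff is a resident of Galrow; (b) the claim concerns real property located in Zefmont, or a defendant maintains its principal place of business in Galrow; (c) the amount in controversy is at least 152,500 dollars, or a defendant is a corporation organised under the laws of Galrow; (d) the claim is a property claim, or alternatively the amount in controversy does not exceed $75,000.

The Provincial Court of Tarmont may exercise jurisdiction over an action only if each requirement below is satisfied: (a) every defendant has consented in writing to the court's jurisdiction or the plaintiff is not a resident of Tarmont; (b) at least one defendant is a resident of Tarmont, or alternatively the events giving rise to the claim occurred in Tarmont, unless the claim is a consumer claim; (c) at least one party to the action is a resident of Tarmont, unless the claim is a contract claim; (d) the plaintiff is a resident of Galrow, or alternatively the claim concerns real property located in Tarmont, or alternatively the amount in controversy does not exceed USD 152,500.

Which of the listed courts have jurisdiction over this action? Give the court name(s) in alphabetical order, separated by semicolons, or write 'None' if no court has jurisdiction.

the Galrow Court of Common Pleas; the Provincial Court of Tarmont

The Galrow Court of Common Pleas:
  (a) The plaintiff resides in Galrow, so one alternative holds. Satisfied.
  (b) The property lies in Zefmont, so one alternative holds. Met.
  (c) The amount in controversy is 160,500 dollars, which meets the 152,500 dollars floor, which satisfies one of the alternatives. Condition met.
  (d) The claim is a property claim — that alternative is enough. Met.
  → Jurisdiction lies.
The Provincial Court of Tarmont:
  (a) The plaintiff resides in Galrow, which is not Tarmont — that alternative is enough. Satisfied.
  (b) Tomas Marchetti resides in Tarmont, which satisfies one of the alternatives. Satisfied.
  (c) Tomas Marchetti resides in Tarmont. Satisfied.
  (d) The plaintiff resides in Galrow, so one alternative holds. Met.
  → All conditions met; jurisdiction exists.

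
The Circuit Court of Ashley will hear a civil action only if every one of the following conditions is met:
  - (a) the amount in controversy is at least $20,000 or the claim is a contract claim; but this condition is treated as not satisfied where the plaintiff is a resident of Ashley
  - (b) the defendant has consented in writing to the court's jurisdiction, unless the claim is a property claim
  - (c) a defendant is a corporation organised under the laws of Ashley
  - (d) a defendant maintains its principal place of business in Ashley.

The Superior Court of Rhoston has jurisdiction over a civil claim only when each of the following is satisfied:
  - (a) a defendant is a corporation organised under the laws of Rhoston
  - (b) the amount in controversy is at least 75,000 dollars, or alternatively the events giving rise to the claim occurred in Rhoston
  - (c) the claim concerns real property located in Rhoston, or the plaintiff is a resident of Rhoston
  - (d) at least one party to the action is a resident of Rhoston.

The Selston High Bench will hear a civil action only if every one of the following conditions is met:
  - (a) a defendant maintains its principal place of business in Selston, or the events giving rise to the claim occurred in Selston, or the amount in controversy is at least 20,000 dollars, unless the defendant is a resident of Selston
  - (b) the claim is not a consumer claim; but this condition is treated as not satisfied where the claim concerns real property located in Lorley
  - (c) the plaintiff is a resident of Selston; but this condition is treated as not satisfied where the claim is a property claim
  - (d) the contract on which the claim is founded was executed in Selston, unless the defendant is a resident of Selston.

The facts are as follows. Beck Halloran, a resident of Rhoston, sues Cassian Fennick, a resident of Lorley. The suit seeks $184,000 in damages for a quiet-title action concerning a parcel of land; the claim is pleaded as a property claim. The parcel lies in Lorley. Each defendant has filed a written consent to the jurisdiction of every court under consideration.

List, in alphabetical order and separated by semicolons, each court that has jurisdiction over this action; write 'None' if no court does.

None

The Circuit Court of Ashley:
  (a) The amount in controversy is USD 184,000, which meets the USD 20,000 floor, so this disjunct is met. The carve-out does not apply: the plaintiff resides in Rhoston, not Ashley. Condition met.
  (b) Every defendant has filed written consent. Satisfied.
  (c) No defendant is a corporation. Fails.
  (d) No defendant is a corporation. Not satisfied.
  → At least one condition fails; no jurisdiction.
The Superior Court of Rhoston:
  (a) No defendant is a corporation. Condition not met.
  (b) The amount in controversy is USD 184,000, which meets the USD 75,000 floor, so one alternative holds. Satisfied.
  (c) The plaintiff resides in Rhoston — that alternative is enough. Satisfied.
  (d) Beck Halloran resides in Rhoston. Met.
  → Not every requirement is met — no jurisdiction.
The Selston High Bench:
  (a) The amount in controversy is $184,000, which meets the USD 20,000 floor, so one alternative holds. Satisfied.
  (b) The claim is a property claim, not a consumer claim. But the property lies in Lorley, triggering the carve-out and defeating this condition. Not met.
  (c) The plaintiff resides in Rhoston, not Selston. Not met.
  (d) No contract (and hence no place of execution) is alleged. Nor does the 'unless' clause help: the defendant resides in Lorley, not Selston. Not satisfied.
  → At least one condition fails; no jurisdiction.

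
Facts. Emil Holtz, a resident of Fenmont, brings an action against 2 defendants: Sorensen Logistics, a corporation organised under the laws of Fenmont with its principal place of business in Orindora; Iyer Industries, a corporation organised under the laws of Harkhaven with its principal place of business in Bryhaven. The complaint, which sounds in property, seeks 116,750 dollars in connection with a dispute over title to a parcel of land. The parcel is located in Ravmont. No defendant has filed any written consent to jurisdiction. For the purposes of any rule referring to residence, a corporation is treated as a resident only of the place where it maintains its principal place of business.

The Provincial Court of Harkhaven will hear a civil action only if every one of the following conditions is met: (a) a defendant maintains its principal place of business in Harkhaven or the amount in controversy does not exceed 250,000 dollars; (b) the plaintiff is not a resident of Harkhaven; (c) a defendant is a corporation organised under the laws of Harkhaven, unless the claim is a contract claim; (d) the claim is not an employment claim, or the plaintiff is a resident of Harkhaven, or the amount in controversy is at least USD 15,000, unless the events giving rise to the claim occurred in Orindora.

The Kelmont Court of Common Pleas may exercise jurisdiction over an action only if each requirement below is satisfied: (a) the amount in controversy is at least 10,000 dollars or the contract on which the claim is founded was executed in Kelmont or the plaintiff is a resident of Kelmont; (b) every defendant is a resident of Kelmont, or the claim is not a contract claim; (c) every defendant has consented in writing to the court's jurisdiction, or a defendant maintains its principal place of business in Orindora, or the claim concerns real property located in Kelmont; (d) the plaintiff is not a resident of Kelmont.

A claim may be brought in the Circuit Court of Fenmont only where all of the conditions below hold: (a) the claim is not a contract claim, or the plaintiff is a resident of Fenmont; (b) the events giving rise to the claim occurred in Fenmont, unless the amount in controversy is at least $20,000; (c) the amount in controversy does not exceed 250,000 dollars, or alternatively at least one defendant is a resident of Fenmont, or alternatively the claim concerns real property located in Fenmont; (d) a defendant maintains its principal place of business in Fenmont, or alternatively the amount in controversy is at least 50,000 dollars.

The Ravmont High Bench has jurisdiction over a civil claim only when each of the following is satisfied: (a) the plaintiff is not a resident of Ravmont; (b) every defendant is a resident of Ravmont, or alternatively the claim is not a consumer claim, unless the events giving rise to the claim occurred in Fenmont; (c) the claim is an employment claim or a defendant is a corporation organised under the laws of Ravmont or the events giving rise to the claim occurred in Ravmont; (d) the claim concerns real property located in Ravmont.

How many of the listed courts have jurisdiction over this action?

4

The Provincial Court of Harkhaven:
  (a) The amount in controversy is $116,750, within the $250,000 ceiling — that alternative is enough. Condition met.
  (b) The plaintiff resides in Fenmont, which is not Harkhaven. Condition met.
  (c) Iyer Industries is organised under the laws of Harkhaven. Condition met.
  (d) The claim is a property claim, not an employment claim, so this disjunct is met. Met.
  → The court has jurisdiction.
The Kelmont Court of Common Pleas:
  (a) The amount in controversy is 116,750 dollars, which meets the $10,000 floor, so this disjunct is met. Met.
  (b) The claim is a property claim, not a contract claim, so one alternative holds. Condition met.
  (c) Sorensen Logistics has its principal place of business in Orindora, so one alternative holds. Satisfied.
  (d) The plaintiff resides in Fenmont, which is not Kelmont. Met.
  → The court has jurisdiction.
The Circuit Court of Fenmont:
  (a) The claim is a property claim, not a contract claim, which satisfies one of the alternatives. Satisfied.
  (b) The operative events occurred in Ravmont, not Fenmont. But the amount in controversy is USD 116,750, which meets the USD 20,000 floor, and the 'unless' clause therefore excuses the requirement. Met.
  (c) The amount in controversy is 116,750 dollars, within the USD 250,000 ceiling, which satisfies one of the alternatives. Satisfied.
  (d) The amount in controversy is 116,750 dollars, which meets the 50,000 dollars floor, which satisfies one of the alternatives. Condition met.
  → Jurisdiction lies.
The Ravmont High Bench:
  (a) The plaintiff resides in Fenmont, which is not Ravmont. Satisfied.
  (b) The claim is a property claim, not a consumer claim, which satisfies one of the alternatives. Satisfied.
  (c) The operative events occurred in Ravmont, so one alternative holds. Condition met.
  (d) The property lies in Ravmont. Met.
  → All conditions met; jurisdiction exists.
Courts with jurisdiction: the Provincial Court of Harkhaven, the Kelmont Court of Common Pleas, the Circuit Court of Fenmont, the Ravmont High Bench — 4 in total.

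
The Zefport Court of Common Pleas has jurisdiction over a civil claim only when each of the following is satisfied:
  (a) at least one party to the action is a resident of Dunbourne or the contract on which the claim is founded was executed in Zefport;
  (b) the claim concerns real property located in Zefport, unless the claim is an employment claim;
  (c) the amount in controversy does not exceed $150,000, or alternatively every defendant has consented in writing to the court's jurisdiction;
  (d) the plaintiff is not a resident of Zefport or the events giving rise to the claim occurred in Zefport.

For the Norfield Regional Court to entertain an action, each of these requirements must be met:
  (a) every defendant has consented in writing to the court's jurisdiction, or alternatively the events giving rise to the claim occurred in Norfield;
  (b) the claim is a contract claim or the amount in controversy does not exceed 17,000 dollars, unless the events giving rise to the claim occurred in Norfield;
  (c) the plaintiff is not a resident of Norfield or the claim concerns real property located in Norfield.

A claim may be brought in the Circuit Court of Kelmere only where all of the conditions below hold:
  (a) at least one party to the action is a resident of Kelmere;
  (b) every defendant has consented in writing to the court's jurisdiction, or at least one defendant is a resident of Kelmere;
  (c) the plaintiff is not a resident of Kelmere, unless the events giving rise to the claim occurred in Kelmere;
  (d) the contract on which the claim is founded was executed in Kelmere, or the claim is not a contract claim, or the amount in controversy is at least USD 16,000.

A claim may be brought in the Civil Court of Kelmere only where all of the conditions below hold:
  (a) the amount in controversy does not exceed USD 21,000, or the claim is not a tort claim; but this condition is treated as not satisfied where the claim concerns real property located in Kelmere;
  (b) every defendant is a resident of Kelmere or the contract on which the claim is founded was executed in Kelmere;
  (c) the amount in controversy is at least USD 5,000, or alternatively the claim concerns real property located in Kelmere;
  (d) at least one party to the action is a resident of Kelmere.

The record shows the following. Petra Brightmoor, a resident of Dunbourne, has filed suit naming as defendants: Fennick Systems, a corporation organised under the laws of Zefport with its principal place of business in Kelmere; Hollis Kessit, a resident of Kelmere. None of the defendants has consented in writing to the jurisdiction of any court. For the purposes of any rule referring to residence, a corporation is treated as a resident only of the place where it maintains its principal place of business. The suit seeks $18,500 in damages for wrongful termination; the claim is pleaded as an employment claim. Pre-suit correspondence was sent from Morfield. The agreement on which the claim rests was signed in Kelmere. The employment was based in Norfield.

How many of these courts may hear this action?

4

The Zefport Court of Common Pleas:
  (a) Petra Brightmoor resides in Dunbourne, so this disjunct is met. Condition met.
  (b) The claim does not concern real property. But the claim is an employment claim, and the 'unless' clause therefore excuses the requirement. Condition met.
  (c) The amount in controversy is USD 18,500, within the $150,000 ceiling, so this disjunct is met. Met.
  (d) The plaintiff resides in Dunbourne, which is not Zefport, so this disjunct is met. Met.
  → Every requirement is satisfied — jurisdiction.
The Norfield Regional Court:
  (a) The operative events occurred in Norfield, so this disjunct is met. Satisfied.
  (b) The claim is an employment claim, not a contract claim; the amount in controversy is USD 18,500, above the 17,000 dollars ceiling — no alternative holds. However, the operative events occurred in Norfield, so the 'unless' proviso supplies this condition. Met.
  (c) The plaintiff resides in Dunbourne, which is not Norfield — that alternative is enough. Condition met.
  → All conditions met; jurisdiction exists.
The Circuit Court of Kelmere:
  (a) Fennick Systems resides in Kelmere. Satisfied.
  (b) Fennick Systems resides in Kelmere, so this disjunct is met. Satisfied.
  (c) The plaintiff resides in Dunbourne, which is not Kelmere. Satisfied.
  (d) The contract was executed in Kelmere, so this disjunct is met. Met.
  → The court has jurisdiction.
The Civil Court of Kelmere:
  (a) The amount in controversy is USD 18,500, within the USD 21,000 ceiling, so this disjunct is met. And the carve-out is inapplicable — the claim does not concern real property. Met.
  (b) The defendants reside as follows — Fennick Systems in Kelmere, Hollis Kessit in Kelmere — all in Kelmere, so this disjunct is met. Condition met.
  (c) The amount in controversy is $18,500, which meets the 5,000 dollars floor, so this disjunct is met. Met.
  (d) Fennick Systems resides in Kelmere. Satisfied.
  → Jurisdiction lies.
Courts with jurisdiction: the Zefport Court of Common Pleas, the Norfield Regional Court, the Circuit Court of Kelmere, the Civil Court of Kelmere — 4 in total.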